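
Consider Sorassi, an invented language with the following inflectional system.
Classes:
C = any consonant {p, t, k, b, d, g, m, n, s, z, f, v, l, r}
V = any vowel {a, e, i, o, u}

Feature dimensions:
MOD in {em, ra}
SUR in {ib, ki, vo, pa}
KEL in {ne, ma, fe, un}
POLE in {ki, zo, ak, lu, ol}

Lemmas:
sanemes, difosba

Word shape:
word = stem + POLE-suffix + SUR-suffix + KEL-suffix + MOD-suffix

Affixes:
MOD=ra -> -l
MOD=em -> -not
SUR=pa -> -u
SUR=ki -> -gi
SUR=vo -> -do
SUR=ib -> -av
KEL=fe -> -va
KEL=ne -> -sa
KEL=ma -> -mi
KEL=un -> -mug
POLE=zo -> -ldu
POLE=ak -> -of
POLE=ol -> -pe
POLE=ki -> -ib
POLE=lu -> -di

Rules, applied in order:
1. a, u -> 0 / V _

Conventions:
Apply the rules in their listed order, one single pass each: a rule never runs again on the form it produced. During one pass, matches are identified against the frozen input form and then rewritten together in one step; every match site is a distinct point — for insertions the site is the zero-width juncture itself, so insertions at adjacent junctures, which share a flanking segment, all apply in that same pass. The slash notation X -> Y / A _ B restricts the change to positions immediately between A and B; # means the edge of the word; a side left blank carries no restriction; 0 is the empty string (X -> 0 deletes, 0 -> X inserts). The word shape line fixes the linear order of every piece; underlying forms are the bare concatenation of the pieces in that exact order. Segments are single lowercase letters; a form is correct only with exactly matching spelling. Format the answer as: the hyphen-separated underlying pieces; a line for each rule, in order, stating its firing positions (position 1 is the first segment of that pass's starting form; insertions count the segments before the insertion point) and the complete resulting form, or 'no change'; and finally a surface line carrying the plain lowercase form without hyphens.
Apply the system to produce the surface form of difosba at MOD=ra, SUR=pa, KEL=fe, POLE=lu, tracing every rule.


underlying: difosba-di-u-va-l
1. a, u -> 0 / V _: fires at position(s) 10: difosbadival
surface: difosbadival


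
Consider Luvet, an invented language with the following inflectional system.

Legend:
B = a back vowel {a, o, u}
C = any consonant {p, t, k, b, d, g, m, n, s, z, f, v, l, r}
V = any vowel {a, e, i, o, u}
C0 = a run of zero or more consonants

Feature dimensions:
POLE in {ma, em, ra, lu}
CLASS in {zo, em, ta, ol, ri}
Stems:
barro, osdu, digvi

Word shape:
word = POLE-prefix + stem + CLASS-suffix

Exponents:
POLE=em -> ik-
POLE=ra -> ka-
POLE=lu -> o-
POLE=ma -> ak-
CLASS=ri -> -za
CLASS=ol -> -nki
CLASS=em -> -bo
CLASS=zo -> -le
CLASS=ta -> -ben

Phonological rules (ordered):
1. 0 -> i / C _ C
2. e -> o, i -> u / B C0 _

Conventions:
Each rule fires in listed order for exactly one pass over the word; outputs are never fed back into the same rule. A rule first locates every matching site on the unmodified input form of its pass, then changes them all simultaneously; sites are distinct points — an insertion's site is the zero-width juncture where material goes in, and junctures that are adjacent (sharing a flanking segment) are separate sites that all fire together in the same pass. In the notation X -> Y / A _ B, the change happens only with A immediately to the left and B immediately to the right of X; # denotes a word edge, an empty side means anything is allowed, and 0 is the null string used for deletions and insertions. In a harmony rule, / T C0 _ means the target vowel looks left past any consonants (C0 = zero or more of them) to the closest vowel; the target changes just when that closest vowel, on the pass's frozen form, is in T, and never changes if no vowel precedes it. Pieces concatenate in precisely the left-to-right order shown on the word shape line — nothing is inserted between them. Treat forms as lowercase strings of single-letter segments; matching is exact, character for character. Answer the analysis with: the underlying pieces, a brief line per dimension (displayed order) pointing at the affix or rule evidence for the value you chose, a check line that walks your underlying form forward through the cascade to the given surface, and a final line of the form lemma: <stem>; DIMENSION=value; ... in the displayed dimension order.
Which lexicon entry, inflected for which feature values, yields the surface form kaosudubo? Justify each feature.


underlying: ka-osdu-bo
POLE=ra - signalled by the affix ka-
CLASS=em - signalled by the affix -bo
check: kaosdubo -> kaosidubo -> kaosudubo
lemma: osdu; POLE=ra; CLASS=em


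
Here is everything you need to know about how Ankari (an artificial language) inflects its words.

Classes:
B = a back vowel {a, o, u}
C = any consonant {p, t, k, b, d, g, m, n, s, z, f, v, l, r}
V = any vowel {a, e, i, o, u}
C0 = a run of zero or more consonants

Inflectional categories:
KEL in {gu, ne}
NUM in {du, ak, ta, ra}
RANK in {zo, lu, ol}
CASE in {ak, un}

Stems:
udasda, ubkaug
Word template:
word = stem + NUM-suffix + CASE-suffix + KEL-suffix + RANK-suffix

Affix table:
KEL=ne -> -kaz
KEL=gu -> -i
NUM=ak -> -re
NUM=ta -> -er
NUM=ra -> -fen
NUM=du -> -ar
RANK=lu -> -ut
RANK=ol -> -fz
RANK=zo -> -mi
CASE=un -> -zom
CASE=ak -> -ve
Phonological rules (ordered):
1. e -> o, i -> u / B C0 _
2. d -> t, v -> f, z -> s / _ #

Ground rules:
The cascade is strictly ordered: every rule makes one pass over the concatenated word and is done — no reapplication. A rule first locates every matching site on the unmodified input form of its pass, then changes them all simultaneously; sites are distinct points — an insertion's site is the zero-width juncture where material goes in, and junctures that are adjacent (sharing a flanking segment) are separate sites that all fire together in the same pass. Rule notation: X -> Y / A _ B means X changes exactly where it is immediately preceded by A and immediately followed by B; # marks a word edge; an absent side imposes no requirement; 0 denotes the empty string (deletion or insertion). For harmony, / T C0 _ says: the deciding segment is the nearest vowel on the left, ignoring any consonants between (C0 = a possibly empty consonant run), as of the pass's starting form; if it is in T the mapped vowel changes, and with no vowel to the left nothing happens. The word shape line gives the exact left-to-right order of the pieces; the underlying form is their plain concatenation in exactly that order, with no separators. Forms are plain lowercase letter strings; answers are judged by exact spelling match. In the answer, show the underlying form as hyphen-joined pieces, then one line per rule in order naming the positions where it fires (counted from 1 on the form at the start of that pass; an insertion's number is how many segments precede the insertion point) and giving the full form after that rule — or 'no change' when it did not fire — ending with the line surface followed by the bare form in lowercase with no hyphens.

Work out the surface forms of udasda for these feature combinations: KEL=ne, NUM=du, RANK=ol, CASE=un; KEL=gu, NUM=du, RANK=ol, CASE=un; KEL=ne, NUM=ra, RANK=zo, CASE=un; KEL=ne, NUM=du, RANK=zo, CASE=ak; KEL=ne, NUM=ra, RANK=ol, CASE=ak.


cell KEL=ne, NUM=du, RANK=ol, CASE=un:
underlying: udasda-ar-zom-kaz-fz
1. e -> o, i -> u / B C0 _: no change
2. d -> t, v -> f, z -> s / _ #: fires at position(s) 16: udasdaarzomkazfs
surface: udasdaarzomkazfs

cell KEL=gu, NUM=du, RANK=ol, CASE=un:
underlying: udasda-ar-zom-i-fz
1. e -> o, i -> u / B C0 _: fires at position(s) 12: udasdaarzomufz
2. d -> t, v -> f, z -> s / _ #: fires at position(s) 14: udasdaarzomufs
surface: udasdaarzomufs

cell KEL=ne, NUM=ra, RANK=zo, CASE=un:
underlying: udasda-fen-zom-kaz-mi
1. e -> o, i -> u / B C0 _: fires at position(s) 8, 17: udasdafonzomkazmu
2. d -> t, v -> f, z -> s / _ #: no change
surface: udasdafonzomkazmu

cell KEL=ne, NUM=du, RANK=zo, CASE=ak:
underlying: udasda-ar-ve-kaz-mi
1. e -> o, i -> u / B C0 _: fires at position(s) 10, 15: udasdaarvokazmu
2. d -> t, v -> f, z -> s / _ #: no change
surface: udasdaarvokazmu

cell KEL=ne, NUM=ra, RANK=ol, CASE=ak:
underlying: udasda-fen-ve-kaz-fz
1. e -> o, i -> u / B C0 _: fires at position(s) 8: udasdafonvekazfz
2. d -> t, v -> f, z -> s / _ #: fires at position(s) 16: udasdafonvekazfs
surface: udasdafonvekazfs


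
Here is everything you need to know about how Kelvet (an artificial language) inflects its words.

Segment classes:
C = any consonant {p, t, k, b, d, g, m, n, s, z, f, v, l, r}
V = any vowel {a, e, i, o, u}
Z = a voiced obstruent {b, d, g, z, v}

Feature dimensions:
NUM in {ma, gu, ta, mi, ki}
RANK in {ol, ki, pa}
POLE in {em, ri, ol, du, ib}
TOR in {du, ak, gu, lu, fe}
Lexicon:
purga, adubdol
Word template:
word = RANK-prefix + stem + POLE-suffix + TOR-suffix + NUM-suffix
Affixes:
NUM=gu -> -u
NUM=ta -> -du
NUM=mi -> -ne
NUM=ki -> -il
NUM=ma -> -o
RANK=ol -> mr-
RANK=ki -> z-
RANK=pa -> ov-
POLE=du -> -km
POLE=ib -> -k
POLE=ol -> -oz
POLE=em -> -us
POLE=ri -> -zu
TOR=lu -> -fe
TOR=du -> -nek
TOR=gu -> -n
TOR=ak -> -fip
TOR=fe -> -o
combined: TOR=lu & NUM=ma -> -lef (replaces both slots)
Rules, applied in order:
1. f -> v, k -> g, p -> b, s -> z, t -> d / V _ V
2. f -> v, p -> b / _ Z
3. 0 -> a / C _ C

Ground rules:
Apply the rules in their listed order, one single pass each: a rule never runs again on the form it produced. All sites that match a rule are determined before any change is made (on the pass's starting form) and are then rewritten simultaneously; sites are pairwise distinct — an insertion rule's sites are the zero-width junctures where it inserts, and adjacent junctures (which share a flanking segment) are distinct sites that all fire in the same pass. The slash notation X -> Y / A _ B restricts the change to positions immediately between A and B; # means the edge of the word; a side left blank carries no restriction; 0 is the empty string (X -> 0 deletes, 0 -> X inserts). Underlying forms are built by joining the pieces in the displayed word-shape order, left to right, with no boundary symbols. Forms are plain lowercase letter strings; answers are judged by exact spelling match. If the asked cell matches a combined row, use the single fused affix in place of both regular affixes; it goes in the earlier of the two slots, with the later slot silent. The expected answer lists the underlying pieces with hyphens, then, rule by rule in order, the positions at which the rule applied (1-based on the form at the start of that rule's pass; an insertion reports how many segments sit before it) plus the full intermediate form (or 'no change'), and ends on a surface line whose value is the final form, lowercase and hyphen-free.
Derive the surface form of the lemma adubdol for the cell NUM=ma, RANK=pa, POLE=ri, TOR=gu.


underlying: ov-adubdol-zu-n-o
1. f -> v, k -> g, p -> b, s -> z, t -> d / V _ V: no change
2. f -> v, p -> b / _ Z: no change
3. 0 -> a / C _ C: inserts after position(s) 6, 9: ovadubadolazuno
surface: ovadubadolazuno


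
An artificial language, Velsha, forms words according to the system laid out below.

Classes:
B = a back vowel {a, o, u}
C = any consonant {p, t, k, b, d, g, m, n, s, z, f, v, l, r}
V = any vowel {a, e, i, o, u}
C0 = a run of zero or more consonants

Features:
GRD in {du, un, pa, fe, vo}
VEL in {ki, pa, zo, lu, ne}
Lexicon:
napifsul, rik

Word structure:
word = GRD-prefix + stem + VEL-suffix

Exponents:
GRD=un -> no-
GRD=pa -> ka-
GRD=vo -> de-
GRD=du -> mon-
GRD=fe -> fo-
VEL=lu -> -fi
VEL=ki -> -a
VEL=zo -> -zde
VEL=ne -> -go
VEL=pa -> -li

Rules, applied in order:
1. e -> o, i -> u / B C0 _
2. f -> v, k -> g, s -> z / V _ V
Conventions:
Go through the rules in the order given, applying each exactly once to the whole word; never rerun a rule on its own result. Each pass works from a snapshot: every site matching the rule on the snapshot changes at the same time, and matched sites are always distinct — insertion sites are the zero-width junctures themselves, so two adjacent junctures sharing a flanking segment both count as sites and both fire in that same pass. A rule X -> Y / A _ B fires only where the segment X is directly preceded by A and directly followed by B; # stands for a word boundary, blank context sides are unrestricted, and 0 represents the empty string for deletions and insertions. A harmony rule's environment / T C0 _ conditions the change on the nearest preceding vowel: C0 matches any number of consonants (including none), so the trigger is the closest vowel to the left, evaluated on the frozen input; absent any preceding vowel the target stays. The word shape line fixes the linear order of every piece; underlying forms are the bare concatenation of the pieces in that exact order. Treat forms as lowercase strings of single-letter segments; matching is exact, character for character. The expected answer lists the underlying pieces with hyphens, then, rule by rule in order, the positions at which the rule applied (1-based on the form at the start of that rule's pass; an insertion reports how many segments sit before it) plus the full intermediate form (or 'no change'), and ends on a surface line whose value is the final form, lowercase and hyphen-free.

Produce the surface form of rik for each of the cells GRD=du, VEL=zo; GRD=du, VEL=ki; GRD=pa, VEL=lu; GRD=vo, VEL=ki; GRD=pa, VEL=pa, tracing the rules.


cell GRD=du, VEL=zo:
underlying: mon-rik-zde
1. e -> o, i -> u / B C0 _: fires at position(s) 5: monrukzde
2. f -> v, k -> g, s -> z / V _ V: no change
surface: monrukzde

cell GRD=du, VEL=ki:
underlying: mon-rik-a
1. e -> o, i -> u / B C0 _: fires at position(s) 5: monruka
2. f -> v, k -> g, s -> z / V _ V: fires at position(s) 6: monruga
surface: monruga

cell GRD=pa, VEL=lu:
underlying: ka-rik-fi
1. e -> o, i -> u / B C0 _: fires at position(s) 4: karukfi
2. f -> v, k -> g, s -> z / V _ V: no change
surface: karukfi

cell GRD=vo, VEL=ki:
underlying: de-rik-a
1. e -> o, i -> u / B C0 _: no change
2. f -> v, k -> g, s -> z / V _ V: fires at position(s) 5: deriga
surface: deriga

cell GRD=pa, VEL=pa:
underlying: ka-rik-li
1. e -> o, i -> u / B C0 _: fires at position(s) 4: karukli
2. f -> v, k -> g, s -> z / V _ V: no change
surface: karukli


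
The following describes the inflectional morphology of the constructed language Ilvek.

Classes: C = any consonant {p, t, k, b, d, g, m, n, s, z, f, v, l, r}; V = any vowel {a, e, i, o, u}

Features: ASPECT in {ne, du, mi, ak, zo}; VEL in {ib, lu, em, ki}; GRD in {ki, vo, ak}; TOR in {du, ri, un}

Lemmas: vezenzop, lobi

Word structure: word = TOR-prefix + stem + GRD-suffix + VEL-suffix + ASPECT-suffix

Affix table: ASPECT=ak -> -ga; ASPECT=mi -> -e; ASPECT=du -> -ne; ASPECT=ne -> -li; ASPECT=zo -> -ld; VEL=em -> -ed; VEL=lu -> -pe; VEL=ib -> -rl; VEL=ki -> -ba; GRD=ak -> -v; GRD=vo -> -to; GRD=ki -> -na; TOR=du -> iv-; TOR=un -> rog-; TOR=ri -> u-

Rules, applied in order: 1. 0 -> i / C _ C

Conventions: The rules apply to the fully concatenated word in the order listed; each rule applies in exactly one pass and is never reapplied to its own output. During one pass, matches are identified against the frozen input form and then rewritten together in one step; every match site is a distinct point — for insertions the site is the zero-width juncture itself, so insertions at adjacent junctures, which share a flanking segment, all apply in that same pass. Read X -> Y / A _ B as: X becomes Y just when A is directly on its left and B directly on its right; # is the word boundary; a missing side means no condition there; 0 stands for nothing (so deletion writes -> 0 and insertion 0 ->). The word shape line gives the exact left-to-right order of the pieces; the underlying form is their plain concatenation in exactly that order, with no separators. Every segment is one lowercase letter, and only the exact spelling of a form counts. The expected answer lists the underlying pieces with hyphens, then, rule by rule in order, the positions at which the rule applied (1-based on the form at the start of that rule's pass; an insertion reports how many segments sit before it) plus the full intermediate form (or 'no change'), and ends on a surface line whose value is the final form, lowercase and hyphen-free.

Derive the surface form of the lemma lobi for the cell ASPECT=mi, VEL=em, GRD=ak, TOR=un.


underlying: rog-lobi-v-ed-e
1. 0 -> i / C _ C: inserts after position(s) 3: rogilobivede
surface: rogilobivede


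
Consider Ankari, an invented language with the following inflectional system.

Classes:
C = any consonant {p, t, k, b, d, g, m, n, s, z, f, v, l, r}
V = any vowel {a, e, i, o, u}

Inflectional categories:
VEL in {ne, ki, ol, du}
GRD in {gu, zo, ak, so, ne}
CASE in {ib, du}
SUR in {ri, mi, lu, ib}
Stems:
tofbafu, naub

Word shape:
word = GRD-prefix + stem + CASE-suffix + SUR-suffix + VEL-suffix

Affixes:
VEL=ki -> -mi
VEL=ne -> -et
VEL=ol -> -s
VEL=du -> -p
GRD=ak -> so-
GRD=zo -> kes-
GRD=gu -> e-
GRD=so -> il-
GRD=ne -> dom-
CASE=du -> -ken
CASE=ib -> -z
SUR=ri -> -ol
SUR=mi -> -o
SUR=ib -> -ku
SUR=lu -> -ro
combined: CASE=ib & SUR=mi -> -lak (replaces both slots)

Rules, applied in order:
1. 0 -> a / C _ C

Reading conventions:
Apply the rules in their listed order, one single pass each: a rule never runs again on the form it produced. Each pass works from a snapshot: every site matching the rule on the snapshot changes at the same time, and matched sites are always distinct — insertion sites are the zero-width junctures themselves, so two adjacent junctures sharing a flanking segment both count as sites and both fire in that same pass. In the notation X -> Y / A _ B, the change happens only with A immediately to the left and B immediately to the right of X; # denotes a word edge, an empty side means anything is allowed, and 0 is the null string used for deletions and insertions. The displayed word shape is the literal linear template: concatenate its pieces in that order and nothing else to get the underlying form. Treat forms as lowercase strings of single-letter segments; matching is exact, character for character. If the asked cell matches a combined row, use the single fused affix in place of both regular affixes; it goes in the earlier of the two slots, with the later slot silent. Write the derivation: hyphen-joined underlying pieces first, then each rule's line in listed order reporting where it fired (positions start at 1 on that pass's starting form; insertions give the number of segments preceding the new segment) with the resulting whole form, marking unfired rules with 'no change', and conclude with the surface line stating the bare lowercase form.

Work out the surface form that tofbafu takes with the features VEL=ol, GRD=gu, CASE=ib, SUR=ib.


underlying: e-tofbafu-z-ku-s
1. 0 -> a / C _ C: inserts after position(s) 4, 9: etofabafuzakus
surface: etofabafuzakus


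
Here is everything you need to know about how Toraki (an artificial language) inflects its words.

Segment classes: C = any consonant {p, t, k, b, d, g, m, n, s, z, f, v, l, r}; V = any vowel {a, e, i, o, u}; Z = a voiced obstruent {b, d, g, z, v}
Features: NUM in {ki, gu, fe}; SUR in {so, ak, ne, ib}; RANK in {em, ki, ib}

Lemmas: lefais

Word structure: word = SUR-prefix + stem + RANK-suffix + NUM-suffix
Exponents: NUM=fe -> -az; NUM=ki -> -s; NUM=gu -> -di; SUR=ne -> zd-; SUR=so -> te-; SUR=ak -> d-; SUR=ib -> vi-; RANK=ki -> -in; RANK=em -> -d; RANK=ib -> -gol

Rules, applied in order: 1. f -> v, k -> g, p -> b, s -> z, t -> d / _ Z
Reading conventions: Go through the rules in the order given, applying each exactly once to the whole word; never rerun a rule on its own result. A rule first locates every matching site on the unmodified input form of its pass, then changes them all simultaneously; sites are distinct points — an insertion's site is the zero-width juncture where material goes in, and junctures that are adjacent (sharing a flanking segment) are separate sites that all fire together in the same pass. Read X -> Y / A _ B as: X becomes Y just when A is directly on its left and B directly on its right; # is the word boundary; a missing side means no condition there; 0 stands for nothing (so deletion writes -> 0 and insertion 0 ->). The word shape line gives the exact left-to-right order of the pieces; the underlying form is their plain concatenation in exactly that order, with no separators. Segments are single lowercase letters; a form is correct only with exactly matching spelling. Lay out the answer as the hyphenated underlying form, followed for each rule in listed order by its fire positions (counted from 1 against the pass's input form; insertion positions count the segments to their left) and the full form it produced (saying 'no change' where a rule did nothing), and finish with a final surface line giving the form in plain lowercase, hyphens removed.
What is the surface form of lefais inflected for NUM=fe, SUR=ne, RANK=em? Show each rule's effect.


underlying: zd-lefais-d-az
1. f -> v, k -> g, p -> b, s -> z, t -> d / _ Z: fires at position(s) 8: zdlefaizdaz
surface: zdlefaizdaz


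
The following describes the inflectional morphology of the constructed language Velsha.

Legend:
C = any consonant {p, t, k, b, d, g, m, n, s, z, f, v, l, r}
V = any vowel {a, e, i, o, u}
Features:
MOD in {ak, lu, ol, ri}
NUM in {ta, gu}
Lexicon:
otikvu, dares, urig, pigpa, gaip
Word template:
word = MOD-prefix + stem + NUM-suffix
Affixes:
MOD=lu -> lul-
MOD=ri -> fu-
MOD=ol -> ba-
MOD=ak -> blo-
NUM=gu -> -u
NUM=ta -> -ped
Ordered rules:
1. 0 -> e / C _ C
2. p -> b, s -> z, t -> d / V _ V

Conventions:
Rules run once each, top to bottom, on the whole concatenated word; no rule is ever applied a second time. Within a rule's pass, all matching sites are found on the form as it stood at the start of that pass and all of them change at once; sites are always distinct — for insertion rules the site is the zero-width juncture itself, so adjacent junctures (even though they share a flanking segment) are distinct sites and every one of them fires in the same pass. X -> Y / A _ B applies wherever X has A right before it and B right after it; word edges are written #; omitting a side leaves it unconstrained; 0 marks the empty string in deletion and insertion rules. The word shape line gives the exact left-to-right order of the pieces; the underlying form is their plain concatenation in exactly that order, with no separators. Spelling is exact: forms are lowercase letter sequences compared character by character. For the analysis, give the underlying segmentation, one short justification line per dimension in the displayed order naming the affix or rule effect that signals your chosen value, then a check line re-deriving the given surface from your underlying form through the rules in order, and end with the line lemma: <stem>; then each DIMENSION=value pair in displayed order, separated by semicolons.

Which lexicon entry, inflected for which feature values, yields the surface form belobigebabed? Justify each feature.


underlying: blo-pigpa-ped
MOD=ak - signalled by the affix blo-
NUM=ta - signalled by the affix -ped
check: blopigpaped -> belopigepaped -> belobigebabed
lemma: pigpa; MOD=ak; NUM=ta


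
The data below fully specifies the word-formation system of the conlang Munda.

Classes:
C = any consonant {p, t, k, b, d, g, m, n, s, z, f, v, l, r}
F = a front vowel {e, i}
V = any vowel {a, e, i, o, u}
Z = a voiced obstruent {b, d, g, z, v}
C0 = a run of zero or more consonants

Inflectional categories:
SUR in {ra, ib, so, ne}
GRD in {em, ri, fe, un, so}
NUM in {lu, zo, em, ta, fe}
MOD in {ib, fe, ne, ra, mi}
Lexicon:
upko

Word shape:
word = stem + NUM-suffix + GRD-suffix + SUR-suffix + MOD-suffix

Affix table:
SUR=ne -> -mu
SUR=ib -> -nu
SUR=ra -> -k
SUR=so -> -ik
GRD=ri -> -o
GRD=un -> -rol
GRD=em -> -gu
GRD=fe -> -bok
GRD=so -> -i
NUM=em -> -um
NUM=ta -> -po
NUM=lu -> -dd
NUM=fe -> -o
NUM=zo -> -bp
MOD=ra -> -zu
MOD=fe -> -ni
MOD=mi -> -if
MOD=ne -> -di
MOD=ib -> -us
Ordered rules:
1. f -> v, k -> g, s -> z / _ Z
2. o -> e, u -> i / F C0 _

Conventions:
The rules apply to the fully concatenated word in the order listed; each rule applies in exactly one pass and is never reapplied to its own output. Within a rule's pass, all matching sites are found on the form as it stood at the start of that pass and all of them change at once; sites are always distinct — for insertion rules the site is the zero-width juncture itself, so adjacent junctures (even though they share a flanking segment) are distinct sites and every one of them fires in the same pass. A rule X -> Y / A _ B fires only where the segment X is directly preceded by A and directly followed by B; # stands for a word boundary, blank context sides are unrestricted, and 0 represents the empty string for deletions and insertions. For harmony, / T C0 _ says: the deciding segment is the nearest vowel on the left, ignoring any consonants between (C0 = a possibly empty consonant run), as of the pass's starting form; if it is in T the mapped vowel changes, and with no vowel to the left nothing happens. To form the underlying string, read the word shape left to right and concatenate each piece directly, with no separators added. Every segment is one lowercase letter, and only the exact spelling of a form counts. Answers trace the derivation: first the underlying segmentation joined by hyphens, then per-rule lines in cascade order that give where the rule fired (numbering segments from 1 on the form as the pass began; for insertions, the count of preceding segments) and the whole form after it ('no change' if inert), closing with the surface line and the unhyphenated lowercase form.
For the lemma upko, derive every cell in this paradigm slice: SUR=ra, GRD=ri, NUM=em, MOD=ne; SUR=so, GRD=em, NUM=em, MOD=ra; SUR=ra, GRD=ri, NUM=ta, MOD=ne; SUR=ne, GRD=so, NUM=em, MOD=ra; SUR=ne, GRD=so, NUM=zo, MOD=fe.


cell SUR=ra, GRD=ri, NUM=em, MOD=ne:
underlying: upko-um-o-k-di
1. f -> v, k -> g, s -> z / _ Z: fires at position(s) 8: upkoumogdi
2. o -> e, u -> i / F C0 _: no change
surface: upkoumogdi

cell SUR=so, GRD=em, NUM=em, MOD=ra:
underlying: upko-um-gu-ik-zu
1. f -> v, k -> g, s -> z / _ Z: fires at position(s) 10: upkoumguigzu
2. o -> e, u -> i / F C0 _: fires at position(s) 12: upkoumguigzi
surface: upkoumguigzi

cell SUR=ra, GRD=ri, NUM=ta, MOD=ne:
underlying: upko-po-o-k-di
1. f -> v, k -> g, s -> z / _ Z: fires at position(s) 8: upkopoogdi
2. o -> e, u -> i / F C0 _: no change
surface: upkopoogdi

cell SUR=ne, GRD=so, NUM=em, MOD=ra:
underlying: upko-um-i-mu-zu
1. f -> v, k -> g, s -> z / _ Z: no change
2. o -> e, u -> i / F C0 _: fires at position(s) 9: upkoumimizu
surface: upkoumimizu

cell SUR=ne, GRD=so, NUM=zo, MOD=fe:
underlying: upko-bp-i-mu-ni
1. f -> v, k -> g, s -> z / _ Z: no change
2. o -> e, u -> i / F C0 _: fires at position(s) 9: upkobpimini
surface: upkobpimini


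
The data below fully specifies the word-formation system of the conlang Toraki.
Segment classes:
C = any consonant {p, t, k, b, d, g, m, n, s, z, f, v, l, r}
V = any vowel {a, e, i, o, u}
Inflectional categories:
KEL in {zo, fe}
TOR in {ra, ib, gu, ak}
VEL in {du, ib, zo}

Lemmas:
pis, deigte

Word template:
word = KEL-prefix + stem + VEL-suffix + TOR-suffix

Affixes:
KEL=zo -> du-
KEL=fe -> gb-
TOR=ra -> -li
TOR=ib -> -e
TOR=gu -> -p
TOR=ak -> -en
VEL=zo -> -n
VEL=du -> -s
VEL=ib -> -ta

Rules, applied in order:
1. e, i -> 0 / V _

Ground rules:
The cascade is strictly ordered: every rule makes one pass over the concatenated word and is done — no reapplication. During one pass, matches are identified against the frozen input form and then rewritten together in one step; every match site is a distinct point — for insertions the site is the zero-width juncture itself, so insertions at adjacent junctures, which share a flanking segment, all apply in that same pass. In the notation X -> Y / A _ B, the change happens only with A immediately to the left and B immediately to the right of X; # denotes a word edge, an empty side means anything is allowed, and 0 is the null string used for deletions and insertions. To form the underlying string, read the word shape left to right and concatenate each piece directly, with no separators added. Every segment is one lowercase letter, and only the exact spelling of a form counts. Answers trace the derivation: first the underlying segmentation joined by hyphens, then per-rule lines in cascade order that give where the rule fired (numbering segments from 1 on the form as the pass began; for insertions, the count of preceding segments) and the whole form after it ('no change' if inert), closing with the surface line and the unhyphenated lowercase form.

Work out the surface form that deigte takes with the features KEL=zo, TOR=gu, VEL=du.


underlying: du-deigte-s-p
1. e, i -> 0 / V _: fires at position(s) 5: dudegtesp
surface: dudegtesp


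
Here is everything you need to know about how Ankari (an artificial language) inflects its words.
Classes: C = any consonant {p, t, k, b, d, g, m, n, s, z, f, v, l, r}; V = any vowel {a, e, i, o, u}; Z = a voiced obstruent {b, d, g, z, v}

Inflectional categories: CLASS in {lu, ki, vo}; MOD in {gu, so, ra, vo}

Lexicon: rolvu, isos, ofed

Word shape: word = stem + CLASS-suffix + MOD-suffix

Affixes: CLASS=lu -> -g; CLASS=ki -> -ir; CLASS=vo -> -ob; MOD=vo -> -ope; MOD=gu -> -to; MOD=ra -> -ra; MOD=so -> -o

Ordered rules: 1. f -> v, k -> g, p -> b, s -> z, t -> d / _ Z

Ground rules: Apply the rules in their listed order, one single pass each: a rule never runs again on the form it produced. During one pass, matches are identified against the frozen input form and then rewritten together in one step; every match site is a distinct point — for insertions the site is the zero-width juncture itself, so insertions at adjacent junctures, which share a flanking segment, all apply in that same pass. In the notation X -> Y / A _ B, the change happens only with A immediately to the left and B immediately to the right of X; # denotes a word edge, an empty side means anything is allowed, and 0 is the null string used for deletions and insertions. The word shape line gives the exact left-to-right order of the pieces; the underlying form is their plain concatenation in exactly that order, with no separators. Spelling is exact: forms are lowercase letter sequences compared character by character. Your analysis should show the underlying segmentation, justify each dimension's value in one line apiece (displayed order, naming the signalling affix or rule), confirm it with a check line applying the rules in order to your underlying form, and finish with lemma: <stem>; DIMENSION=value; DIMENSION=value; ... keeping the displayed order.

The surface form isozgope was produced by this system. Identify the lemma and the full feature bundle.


underlying: isos-g-ope
CLASS=lu - signalled by the affix -g
MOD=vo - signalled by the affix -ope
check: isosgope -> isozgope
lemma: isos; CLASS=lu; MOD=vo


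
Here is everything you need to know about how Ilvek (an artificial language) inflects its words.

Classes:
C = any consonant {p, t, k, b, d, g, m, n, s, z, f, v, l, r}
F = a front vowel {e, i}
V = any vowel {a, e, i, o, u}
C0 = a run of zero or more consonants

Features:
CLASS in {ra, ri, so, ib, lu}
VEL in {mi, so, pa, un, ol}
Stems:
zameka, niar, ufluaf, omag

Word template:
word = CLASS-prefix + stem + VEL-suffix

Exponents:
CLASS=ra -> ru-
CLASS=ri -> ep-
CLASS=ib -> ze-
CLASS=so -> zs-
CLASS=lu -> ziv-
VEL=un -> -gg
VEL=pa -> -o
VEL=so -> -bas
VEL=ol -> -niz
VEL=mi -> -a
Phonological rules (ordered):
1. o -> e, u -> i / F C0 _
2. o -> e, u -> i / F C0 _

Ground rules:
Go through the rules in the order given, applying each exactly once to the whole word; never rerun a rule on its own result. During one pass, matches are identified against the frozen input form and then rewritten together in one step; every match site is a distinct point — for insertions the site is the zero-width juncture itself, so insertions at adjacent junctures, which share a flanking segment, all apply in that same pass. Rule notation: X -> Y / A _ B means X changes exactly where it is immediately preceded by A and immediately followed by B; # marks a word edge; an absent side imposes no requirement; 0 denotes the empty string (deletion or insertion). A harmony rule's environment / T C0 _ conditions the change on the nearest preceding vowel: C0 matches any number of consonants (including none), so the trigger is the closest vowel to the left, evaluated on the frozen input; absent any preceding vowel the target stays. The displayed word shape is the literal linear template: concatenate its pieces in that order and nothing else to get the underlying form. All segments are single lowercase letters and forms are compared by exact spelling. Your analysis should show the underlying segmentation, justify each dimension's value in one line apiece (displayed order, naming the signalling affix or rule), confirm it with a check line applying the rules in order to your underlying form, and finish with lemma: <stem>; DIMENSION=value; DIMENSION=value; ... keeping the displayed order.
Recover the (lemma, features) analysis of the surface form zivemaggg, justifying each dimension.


underlying: ziv-omag-gg
CLASS=lu - signalled by the affix ziv-
VEL=un - signalled by the affix -gg
check: zivomaggg -> zivemaggg -> zivemaggg
lemma: omag; CLASS=lu; VEL=un


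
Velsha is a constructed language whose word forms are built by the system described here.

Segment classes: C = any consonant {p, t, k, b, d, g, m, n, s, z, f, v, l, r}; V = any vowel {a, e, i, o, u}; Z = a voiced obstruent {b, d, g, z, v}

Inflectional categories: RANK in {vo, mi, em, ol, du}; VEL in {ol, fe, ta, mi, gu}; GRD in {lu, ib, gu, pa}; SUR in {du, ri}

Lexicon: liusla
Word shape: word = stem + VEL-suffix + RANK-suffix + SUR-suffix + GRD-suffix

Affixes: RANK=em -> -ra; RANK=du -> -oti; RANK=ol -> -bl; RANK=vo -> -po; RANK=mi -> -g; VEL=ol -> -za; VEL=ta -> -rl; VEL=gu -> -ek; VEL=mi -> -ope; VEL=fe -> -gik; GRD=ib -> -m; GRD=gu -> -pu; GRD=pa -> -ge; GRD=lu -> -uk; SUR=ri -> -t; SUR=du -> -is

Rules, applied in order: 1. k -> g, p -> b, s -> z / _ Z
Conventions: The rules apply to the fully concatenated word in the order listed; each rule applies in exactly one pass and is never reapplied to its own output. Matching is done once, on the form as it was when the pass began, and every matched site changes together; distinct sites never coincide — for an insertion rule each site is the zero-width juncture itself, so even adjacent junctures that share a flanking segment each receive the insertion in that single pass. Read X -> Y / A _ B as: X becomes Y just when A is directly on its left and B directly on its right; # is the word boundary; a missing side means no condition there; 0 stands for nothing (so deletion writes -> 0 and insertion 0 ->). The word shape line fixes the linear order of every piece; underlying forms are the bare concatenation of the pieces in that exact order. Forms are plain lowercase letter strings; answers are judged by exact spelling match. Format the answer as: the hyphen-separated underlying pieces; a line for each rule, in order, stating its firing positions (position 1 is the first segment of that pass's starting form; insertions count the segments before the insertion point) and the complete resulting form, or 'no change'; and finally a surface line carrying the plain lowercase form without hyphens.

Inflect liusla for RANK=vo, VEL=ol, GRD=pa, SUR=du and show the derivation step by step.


underlying: liusla-za-po-is-ge
1. k -> g, p -> b, s -> z / _ Z: fires at position(s) 12: liuslazapoizge
surface: liuslazapoizge


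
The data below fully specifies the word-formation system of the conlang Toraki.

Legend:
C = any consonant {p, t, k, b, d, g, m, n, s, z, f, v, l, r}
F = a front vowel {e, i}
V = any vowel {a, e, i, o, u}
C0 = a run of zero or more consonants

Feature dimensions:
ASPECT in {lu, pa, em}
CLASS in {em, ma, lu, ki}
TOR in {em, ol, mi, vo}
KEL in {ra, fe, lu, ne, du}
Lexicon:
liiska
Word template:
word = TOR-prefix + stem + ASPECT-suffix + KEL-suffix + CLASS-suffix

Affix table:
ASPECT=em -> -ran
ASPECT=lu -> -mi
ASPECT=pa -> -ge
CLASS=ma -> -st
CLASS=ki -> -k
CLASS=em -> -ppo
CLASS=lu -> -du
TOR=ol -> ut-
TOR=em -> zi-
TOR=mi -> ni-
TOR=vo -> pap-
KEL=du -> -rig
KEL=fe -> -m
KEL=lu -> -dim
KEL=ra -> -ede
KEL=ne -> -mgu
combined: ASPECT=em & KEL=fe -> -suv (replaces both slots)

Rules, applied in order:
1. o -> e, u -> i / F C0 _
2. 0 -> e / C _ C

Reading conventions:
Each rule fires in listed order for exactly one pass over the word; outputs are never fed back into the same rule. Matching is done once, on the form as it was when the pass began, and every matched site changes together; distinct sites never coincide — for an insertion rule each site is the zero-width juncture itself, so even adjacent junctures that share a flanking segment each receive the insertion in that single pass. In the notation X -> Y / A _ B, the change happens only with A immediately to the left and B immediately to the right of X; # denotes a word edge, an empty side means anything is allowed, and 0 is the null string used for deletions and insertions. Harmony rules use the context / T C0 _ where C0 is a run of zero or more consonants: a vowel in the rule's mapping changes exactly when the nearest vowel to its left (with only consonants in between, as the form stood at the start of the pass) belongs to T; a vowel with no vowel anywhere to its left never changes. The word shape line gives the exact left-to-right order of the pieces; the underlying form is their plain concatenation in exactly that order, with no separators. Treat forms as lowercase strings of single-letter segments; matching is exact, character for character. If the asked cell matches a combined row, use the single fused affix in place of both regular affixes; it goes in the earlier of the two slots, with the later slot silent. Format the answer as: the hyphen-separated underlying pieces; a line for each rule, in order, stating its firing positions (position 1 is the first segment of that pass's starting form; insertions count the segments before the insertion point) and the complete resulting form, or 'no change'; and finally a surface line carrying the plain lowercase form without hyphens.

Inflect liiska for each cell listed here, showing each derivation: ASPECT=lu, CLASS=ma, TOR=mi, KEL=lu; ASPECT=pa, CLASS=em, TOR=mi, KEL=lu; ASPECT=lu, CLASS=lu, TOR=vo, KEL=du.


cell ASPECT=lu, CLASS=ma, TOR=mi, KEL=lu:
underlying: ni-liiska-mi-dim-st
1. o -> e, u -> i / F C0 _: no change
2. 0 -> e / C _ C: inserts after position(s) 6, 13, 14: niliisekamidimeset
surface: niliisekamidimeset

cell ASPECT=pa, CLASS=em, TOR=mi, KEL=lu:
underlying: ni-liiska-ge-dim-ppo
1. o -> e, u -> i / F C0 _: fires at position(s) 16: niliiskagedimppe
2. 0 -> e / C _ C: inserts after position(s) 6, 13, 14: niliisekagedimepepe
surface: niliisekagedimepepe

cell ASPECT=lu, CLASS=lu, TOR=vo, KEL=du:
underlying: pap-liiska-mi-rig-du
1. o -> e, u -> i / F C0 _: fires at position(s) 16: papliiskamirigdi
2. 0 -> e / C _ C: inserts after position(s) 3, 7, 14: papeliisekamirigedi
surface: papeliisekamirigedi


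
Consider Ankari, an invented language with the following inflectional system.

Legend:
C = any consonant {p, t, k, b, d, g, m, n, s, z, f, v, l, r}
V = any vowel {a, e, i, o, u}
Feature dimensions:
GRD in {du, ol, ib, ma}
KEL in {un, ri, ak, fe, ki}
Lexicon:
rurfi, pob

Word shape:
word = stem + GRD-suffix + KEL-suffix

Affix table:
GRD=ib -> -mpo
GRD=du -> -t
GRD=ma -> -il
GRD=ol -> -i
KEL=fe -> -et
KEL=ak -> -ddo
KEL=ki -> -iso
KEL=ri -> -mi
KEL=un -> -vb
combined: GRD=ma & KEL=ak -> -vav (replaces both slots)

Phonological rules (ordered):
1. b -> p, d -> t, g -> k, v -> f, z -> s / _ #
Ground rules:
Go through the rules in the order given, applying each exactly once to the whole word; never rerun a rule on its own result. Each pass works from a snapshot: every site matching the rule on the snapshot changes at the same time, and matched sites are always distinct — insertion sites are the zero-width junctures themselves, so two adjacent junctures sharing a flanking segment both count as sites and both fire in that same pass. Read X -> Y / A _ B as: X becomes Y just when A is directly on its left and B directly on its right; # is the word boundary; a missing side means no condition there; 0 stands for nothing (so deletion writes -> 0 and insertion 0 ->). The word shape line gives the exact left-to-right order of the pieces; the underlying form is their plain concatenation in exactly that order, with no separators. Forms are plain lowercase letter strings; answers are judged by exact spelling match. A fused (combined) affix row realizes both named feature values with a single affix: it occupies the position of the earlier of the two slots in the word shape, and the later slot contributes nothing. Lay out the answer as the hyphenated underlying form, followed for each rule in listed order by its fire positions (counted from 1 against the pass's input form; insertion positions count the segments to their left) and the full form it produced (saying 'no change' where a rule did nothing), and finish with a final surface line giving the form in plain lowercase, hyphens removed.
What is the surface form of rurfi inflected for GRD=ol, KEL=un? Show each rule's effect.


underlying: rurfi-i-vb
1. b -> p, d -> t, g -> k, v -> f, z -> s / _ #: fires at position(s) 8: rurfiivp
surface: rurfiivp
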